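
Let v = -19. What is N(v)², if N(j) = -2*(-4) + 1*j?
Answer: 121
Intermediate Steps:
N(j) = 8 + j
N(v)² = (8 - 19)² = (-11)² = 121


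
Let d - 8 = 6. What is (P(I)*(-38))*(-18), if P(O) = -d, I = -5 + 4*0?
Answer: -9576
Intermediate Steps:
d = 14 (d = 8 + 6 = 14)
I = -5 (I = -5 + 0 = -5)
P(O) = -14 (P(O) = -1*14 = -14)
(P(I)*(-38))*(-18) = -14*(-38)*(-18) = 532*(-18) = -9576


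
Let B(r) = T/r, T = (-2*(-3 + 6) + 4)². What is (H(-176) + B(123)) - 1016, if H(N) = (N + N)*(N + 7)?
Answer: 7192060/123 ≈ 58472.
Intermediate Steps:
T = 4 (T = (-2*3 + 4)² = (-6 + 4)² = (-2)² = 4)
H(N) = 2*N*(7 + N) (H(N) = (2*N)*(7 + N) = 2*N*(7 + N))
B(r) = 4/r
(H(-176) + B(123)) - 1016 = (2*(-176)*(7 - 176) + 4/123) - 1016 = (2*(-176)*(-169) + 4*(1/123)) - 1016 = (59488 + 4/123) - 1016 = 7317028/123 - 1016 = 7192060/123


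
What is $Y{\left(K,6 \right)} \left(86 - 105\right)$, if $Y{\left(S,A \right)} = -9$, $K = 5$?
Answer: $171$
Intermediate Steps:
$Y{\left(K,6 \right)} \left(86 - 105\right) = - 9 \left(86 - 105\right) = \left(-9\right) \left(-19\right) = 171$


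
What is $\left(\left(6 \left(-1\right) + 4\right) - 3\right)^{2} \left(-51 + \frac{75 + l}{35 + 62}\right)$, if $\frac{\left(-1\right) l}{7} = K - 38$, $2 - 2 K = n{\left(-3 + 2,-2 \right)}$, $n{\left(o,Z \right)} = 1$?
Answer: $- \frac{230475}{194} \approx -1188.0$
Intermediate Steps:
$K = \frac{1}{2}$ ($K = 1 - \frac{1}{2} = \frac{1}{2} \approx 0.5$)
$l = \frac{525}{2}$ ($l = - 7 \left(\frac{1}{2} - 38\right) = \left(-7\right) \left(- \frac{75}{2}\right) = \frac{525}{2} \approx 262.5$)
$\left(\left(6 \left(-1\right) + 4\right) - 3\right)^{2} \left(-51 + \frac{75 + l}{35 + 62}\right) = \left(\left(6 \left(-1\right) + 4\right) - 3\right)^{2} \left(-51 + \frac{75 + \frac{525}{2}}{35 + 62}\right) = \left(\left(-6 + 4\right) - 3\right)^{2} \left(-51 + \frac{675}{2 \cdot 97}\right) = \left(-2 - 3\right)^{2} \left(-51 + \frac{675}{2} \cdot \frac{1}{97}\right) = \left(-5\right)^{2} \left(-51 + \frac{675}{194}\right) = 25 \left(- \frac{9219}{194}\right) = - \frac{230475}{194}$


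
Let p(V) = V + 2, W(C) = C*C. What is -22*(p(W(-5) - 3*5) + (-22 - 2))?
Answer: 264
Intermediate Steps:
W(C) = C²
p(V) = 2 + V
-22*(p(W(-5) - 3*5) + (-22 - 2)) = -22*((2 + ((-5)² - 3*5)) + (-22 - 2)) = -22*((2 + (25 - 15)) - 24) = -22*((2 + 10) - 24) = -22*(12 - 24) = -22*(-12) = 264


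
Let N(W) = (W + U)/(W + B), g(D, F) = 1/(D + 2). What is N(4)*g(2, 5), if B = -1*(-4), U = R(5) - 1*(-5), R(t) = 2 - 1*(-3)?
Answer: 7/16 ≈ 0.43750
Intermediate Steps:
R(t) = 5 (R(t) = 2 + 3 = 5)
g(D, F) = 1/(2 + D)
U = 10 (U = 5 - 1*(-5) = 5 + 5 = 10)
B = 4
N(W) = (10 + W)/(4 + W) (N(W) = (W + 10)/(W + 4) = (10 + W)/(4 + W))
N(4)*g(2, 5) = ((10 + 4)/(4 + 4))/(2 + 2) = (14/8)/4 = ((1/8)*14)*(1/4) = (7/4)*(1/4) = 7/16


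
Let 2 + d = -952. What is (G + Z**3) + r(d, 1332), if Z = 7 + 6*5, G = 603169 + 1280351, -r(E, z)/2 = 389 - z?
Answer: 1936059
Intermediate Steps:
d = -954 (d = -2 - 952 = -954)
r(E, z) = -778 + 2*z (r(E, z) = -2*(389 - z) = -778 + 2*z)
G = 1883520
Z = 37 (Z = 7 + 30 = 37)
(G + Z**3) + r(d, 1332) = (1883520 + 37**3) + (-778 + 2*1332) = (1883520 + 50653) + (-778 + 2664) = 1934173 + 1886 = 1936059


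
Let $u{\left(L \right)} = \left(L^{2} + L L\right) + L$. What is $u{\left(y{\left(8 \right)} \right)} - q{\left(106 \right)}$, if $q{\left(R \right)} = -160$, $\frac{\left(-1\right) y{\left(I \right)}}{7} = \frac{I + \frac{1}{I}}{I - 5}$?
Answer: $\frac{247645}{288} \approx 859.88$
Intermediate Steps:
$y{\left(I \right)} = - \frac{7 \left(I + \frac{1}{I}\right)}{-5 + I}$ ($y{\left(I \right)} = - 7 \frac{I + \frac{1}{I}}{I - 5} = - 7 \frac{I + \frac{1}{I}}{-5 + I} = - \frac{7 \left(I + \frac{1}{I}\right)}{-5 + I}$)
$u{\left(L \right)} = L + 2 L^{2}$ ($u{\left(L \right)} = \left(L^{2} + L^{2}\right) + L = 2 L^{2} + L = L + 2 L^{2}$)
$u{\left(y{\left(8 \right)} \right)} - q{\left(106 \right)} = \frac{7 \left(-1 - 8^{2}\right)}{8 \left(-5 + 8\right)} \left(1 + 2 \frac{7 \left(-1 - 8^{2}\right)}{8 \left(-5 + 8\right)}\right) - -160 = 7 \cdot \frac{1}{8} \cdot \frac{1}{3} \left(-1 - 64\right) \left(1 + 2 \cdot 7 \cdot \frac{1}{8} \cdot \frac{1}{3} \left(-1 - 64\right)\right) + 160 = 7 \cdot \frac{1}{8} \cdot \frac{1}{3} \left(-65\right) \left(1 + 2 \cdot 7 \cdot \frac{1}{8} \cdot \frac{1}{3} \left(-65\right)\right) + 160 = - \frac{455 \left(1 + 2 \left(- \frac{455}{24}\right)\right)}{24} + 160 = - \frac{455 \left(1 - \frac{455}{12}\right)}{24} + 160 = \left(- \frac{455}{24}\right) \left(- \frac{443}{12}\right) + 160 = \frac{201565}{288} + 160 = \frac{247645}{288}$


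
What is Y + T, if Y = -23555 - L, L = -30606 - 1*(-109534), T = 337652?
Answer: 235169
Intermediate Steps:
L = 78928 (L = -30606 + 109534 = 78928)
Y = -102483 (Y = -23555 - 1*78928 = -23555 - 78928 = -102483)
Y + T = -102483 + 337652 = 235169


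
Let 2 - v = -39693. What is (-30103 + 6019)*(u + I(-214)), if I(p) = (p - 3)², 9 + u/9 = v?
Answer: -9736270092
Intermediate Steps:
v = 39695 (v = 2 - 1*(-39693) = 2 + 39693 = 39695)
u = 357174 (u = -81 + 9*39695 = -81 + 357255 = 357174)
I(p) = (-3 + p)²
(-30103 + 6019)*(u + I(-214)) = (-30103 + 6019)*(357174 + (-3 - 214)²) = -24084*(357174 + (-217)²) = -24084*(357174 + 47089) = -24084*404263 = -9736270092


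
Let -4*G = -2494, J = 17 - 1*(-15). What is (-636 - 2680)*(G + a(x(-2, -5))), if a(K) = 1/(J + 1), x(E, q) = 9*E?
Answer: -68231674/33 ≈ -2.0676e+6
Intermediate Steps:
J = 32 (J = 17 + 15 = 32)
G = 1247/2 (G = -1/4*(-2494) = 1247/2 ≈ 623.50)
a(K) = 1/33 (a(K) = 1/(32 + 1) = 1/33)
(-636 - 2680)*(G + a(x(-2, -5))) = (-636 - 2680)*(1247/2 + 1/33) = -3316*41153/66 = -68231674/33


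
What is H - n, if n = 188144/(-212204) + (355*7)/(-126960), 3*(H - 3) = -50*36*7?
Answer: -5652436248965/1347070992 ≈ -4196.1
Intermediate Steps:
H = -4197 (H = 3 + (-50*36*7)/3 = 3 + (-1800*7)/3 = 3 + (1/3)*(-12600) = 3 - 4200 = -4197)
n = -1220704459/1347070992 (n = 188144*(-1/212204) + 2485*(-1/126960) = -47036/53051 - 497/25392 = -1220704459/1347070992 ≈ -0.90619)
H - n = -4197 - 1*(-1220704459/1347070992) = -4197 + 1220704459/1347070992 = -5652436248965/1347070992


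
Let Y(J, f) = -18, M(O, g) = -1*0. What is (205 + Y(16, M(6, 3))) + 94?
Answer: 281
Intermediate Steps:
M(O, g) = 0
(205 + Y(16, M(6, 3))) + 94 = (205 - 18) + 94 = 187 + 94 = 281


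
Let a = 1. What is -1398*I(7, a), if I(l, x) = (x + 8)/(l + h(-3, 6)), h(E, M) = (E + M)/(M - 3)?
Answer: -6291/4 ≈ -1572.8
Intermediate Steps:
h(E, M) = (E + M)/(-3 + M)
I(l, x) = (8 + x)/(1 + l) (I(l, x) = (x + 8)/(l + (-3 + 6)/(-3 + 6)) = (8 + x)/(l + 3/3) = (8 + x)/(l + (⅓)*3) = (8 + x)/(l + 1) = (8 + x)/(1 + l))
-1398*I(7, a) = -1398*(8 + 1)/(1 + 7) = -1398*9/8 = -6291/4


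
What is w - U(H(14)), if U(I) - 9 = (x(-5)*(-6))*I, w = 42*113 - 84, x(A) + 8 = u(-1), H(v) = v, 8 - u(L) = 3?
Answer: 4401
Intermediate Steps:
u(L) = 5 (u(L) = 8 - 1*3 = 8 - 3 = 5)
x(A) = -3 (x(A) = -8 + 5 = -3)
w = 4662 (w = 4746 - 84 = 4662)
U(I) = 9 + 18*I (U(I) = 9 + (-3*(-6))*I = 9 + 18*I)
w - U(H(14)) = 4662 - (9 + 18*14) = 4662 - (9 + 252) = 4662 - 1*261 = 4662 - 261 = 4401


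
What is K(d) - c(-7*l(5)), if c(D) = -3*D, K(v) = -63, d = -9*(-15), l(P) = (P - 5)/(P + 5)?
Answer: -63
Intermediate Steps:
l(P) = (-5 + P)/(5 + P)
d = 135
K(d) - c(-7*l(5)) = -63 - (-3)*(-7*(-5 + 5)/(5 + 5)) = -63 - (-3)*(-7*0/10) = -63 - (-3)*(-7*0) = -63 - (-3)*0 = -63 - 1*0 = -63 + 0 = -63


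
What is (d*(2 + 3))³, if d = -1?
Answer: -125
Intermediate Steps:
(d*(2 + 3))³ = (-(2 + 3))³ = (-1*5)³ = (-5)³ = -125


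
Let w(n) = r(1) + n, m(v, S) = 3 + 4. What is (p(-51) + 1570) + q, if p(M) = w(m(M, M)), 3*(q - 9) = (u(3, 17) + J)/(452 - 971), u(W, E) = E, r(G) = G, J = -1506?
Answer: 2472448/1557 ≈ 1588.0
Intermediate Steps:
m(v, S) = 7
q = 15502/1557 (q = 9 + ((17 - 1506)/(452 - 971))/3 = 9 + (-1489/(-519))/3 = 9 + (-1489*(-1/519))/3 = 9 + (⅓)*(1489/519) = 9 + 1489/1557 = 15502/1557 ≈ 9.9563)
w(n) = 1 + n
p(M) = 8 (p(M) = 1 + 7 = 8)
(p(-51) + 1570) + q = (8 + 1570) + 15502/1557 = 1578 + 15502/1557 = 2472448/1557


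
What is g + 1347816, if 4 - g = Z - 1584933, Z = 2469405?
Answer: 463348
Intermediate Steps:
g = -884468 (g = 4 - (2469405 - 1584933) = 4 - 1*884472 = 4 - 884472 = -884468)
g + 1347816 = -884468 + 1347816 = 463348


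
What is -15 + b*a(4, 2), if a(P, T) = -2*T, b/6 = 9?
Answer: -231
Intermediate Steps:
b = 54 (b = 6*9 = 54)
-15 + b*a(4, 2) = -15 + 54*(-2*2) = -15 + 54*(-4) = -15 - 216 = -231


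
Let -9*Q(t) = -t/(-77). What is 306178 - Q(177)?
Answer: 70727177/231 ≈ 3.0618e+5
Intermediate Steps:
Q(t) = -t/693 (Q(t) = -(-1)*t/(-77)/9 = -(-1)*t*(-1/77)/9 = -(-1)*(-t/77)/9 = -t/693)
306178 - Q(177) = 306178 - (-1)*177/693 = 306178 - 1*(-59/231) = 306178 + 59/231 = 70727177/231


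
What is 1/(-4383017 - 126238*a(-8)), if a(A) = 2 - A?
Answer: -1/5645397 ≈ -1.7714e-7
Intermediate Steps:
1/(-4383017 - 126238*a(-8)) = 1/(-4383017 - 126238*(2 - 1*(-8))) = 1/(-4383017 - 126238*(2 + 8)) = 1/(-4383017 - 126238*10) = 1/(-4383017 - 1262380) = 1/(-5645397) = -1/5645397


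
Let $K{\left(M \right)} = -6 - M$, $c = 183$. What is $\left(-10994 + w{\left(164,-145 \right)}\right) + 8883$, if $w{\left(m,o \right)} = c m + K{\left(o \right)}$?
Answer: $28040$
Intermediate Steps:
$w{\left(m,o \right)} = -6 - o + 183 m$ ($w{\left(m,o \right)} = 183 m - \left(6 + o\right) = -6 - o + 183 m$)
$\left(-10994 + w{\left(164,-145 \right)}\right) + 8883 = \left(-10994 - -30151\right) + 8883 = \left(-10994 + \left(-6 + 145 + 30012\right)\right) + 8883 = \left(-10994 + 30151\right) + 8883 = 19157 + 8883 = 28040$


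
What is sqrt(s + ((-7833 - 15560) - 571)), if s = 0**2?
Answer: 2*I*sqrt(5991) ≈ 154.8*I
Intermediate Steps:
s = 0
sqrt(s + ((-7833 - 15560) - 571)) = sqrt(0 + ((-7833 - 15560) - 571)) = sqrt(0 + (-23393 - 571)) = sqrt(0 - 23964) = sqrt(-23964) = 2*I*sqrt(5991)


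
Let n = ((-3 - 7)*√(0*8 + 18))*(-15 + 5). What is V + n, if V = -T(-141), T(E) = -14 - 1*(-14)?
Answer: 300*√2 ≈ 424.26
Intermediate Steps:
T(E) = 0 (T(E) = -14 + 14 = 0)
V = 0 (V = -1*0 = 0)
n = 300*√2 (n = -10*√(0 + 18)*(-10) = -30*√2*(-10) = 300*√2 ≈ 424.26)
V + n = 0 + 300*√2 = 300*√2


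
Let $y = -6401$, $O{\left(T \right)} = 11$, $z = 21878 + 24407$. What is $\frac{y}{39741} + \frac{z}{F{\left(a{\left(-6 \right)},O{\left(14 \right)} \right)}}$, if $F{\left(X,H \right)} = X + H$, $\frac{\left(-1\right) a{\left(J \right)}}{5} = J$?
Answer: $\frac{1839149744}{1629381} \approx 1128.7$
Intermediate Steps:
$z = 46285$
$a{\left(J \right)} = - 5 J$
$F{\left(X,H \right)} = H + X$
$\frac{y}{39741} + \frac{z}{F{\left(a{\left(-6 \right)},O{\left(14 \right)} \right)}} = - \frac{6401}{39741} + \frac{46285}{11 - -30} = \left(-6401\right) \frac{1}{39741} + \frac{46285}{11 + 30} = - \frac{6401}{39741} + \frac{46285}{41} = \frac{1839149744}{1629381}$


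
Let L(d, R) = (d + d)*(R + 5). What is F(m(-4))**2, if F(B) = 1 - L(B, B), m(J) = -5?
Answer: 1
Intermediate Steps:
L(d, R) = 2*d*(5 + R) (L(d, R) = (2*d)*(5 + R) = 2*d*(5 + R))
F(B) = 1 - 2*B*(5 + B)
F(m(-4))**2 = (1 - 2*(-5)*(5 - 5))**2 = (1 - 2*(-5)*0)**2 = (1 + 0)**2 = 1**2 = 1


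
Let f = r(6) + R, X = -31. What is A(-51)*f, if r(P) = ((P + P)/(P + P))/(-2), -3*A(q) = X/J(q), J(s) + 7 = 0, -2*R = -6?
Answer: -155/42 ≈ -3.6905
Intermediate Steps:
R = 3 (R = -1/2*(-6) = 3)
J(s) = -7 (J(s) = -7 + 0 = -7)
A(q) = -31/21 (A(q) = -(-31)/(3*(-7)) = -(-31)*(-1)/(3*7) = -1/3*31/7 = -31/21)
r(P) = -1/2 (r(P) = ((2*P)/((2*P)))*(-1/2) = ((2*P)*(1/(2*P)))*(-1/2) = 1*(-1/2) = -1/2)
f = 5/2 (f = -1/2 + 3 = 5/2 ≈ 2.5000)
A(-51)*f = -31/21*5/2 = -155/42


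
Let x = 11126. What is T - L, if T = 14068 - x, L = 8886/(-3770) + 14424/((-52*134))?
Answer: 372119006/126295 ≈ 2946.4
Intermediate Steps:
L = -559116/126295 (L = 8886*(-1/3770) + 14424/(-6968) = -4443/1885 + 14424*(-1/6968) = -4443/1885 - 1803/871 = -559116/126295 ≈ -4.4271)
T = 2942 (T = 14068 - 1*11126 = 14068 - 11126 = 2942)
T - L = 2942 - 1*(-559116/126295) = 2942 + 559116/126295 = 372119006/126295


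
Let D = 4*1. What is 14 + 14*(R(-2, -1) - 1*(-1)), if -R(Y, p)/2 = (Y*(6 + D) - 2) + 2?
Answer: 588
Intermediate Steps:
D = 4
R(Y, p) = -20*Y (R(Y, p) = -2*((Y*(6 + 4) - 2) + 2) = -2*((Y*10 - 2) + 2) = -2*((10*Y - 2) + 2) = -2*((-2 + 10*Y) + 2) = -20*Y)
14 + 14*(R(-2, -1) - 1*(-1)) = 14 + 14*(-20*(-2) - 1*(-1)) = 14 + 14*(40 + 1) = 14 + 14*41 = 14 + 574 = 588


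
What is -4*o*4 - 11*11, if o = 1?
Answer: -137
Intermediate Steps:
-4*o*4 - 11*11 = -4*1*4 - 11*11 = -4*4 - 121 = -16 - 121 = -137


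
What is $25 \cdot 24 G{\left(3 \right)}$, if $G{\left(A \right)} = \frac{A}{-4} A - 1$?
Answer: $-1950$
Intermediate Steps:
$G{\left(A \right)} = -1 - \frac{A^{2}}{4}$ ($G{\left(A \right)} = A \left(- \frac{1}{4}\right) A - 1 = - \frac{A}{4} A - 1 = - \frac{A^{2}}{4} - 1 = -1 - \frac{A^{2}}{4}$)
$25 \cdot 24 G{\left(3 \right)} = 25 \cdot 24 \left(-1 - \frac{3^{2}}{4}\right) = 600 \left(-1 - \frac{9}{4}\right) = 600 \left(- \frac{13}{4}\right) = -1950$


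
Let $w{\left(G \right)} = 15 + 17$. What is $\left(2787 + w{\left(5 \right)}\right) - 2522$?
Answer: $297$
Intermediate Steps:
$w{\left(G \right)} = 32$
$\left(2787 + w{\left(5 \right)}\right) - 2522 = \left(2787 + 32\right) - 2522 = 2819 - 2522 = 297$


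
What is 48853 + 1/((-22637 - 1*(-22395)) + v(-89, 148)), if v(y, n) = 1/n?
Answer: 1749670047/35815 ≈ 48853.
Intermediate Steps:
48853 + 1/((-22637 - 1*(-22395)) + v(-89, 148)) = 48853 + 1/((-22637 - 1*(-22395)) + 1/148) = 48853 + 1/((-22637 + 22395) + 1/148) = 48853 + 1/(-242 + 1/148) = 48853 + 1/(-35815/148) = 48853 - 148/35815 = 1749670047/35815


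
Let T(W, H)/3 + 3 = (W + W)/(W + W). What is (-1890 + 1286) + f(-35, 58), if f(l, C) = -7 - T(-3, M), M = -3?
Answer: -605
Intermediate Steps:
T(W, H) = -6 (T(W, H) = -9 + 3*((W + W)/(W + W)) = -9 + 3*((2*W)/((2*W))) = -9 + 3*((2*W)*(1/(2*W))) = -9 + 3*1 = -9 + 3 = -6)
f(l, C) = -1 (f(l, C) = -7 - 1*(-6) = -7 + 6 = -1)
(-1890 + 1286) + f(-35, 58) = (-1890 + 1286) - 1 = -604 - 1 = -605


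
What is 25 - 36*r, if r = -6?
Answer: 241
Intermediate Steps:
25 - 36*r = 25 - 36*(-6) = 25 + 216 = 241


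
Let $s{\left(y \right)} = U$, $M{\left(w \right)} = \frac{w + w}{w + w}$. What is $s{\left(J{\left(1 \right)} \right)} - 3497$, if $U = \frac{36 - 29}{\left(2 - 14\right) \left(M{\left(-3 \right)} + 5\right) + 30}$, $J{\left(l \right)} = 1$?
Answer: $- \frac{20983}{6} \approx -3497.2$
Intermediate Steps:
$M{\left(w \right)} = 1$ ($M{\left(w \right)} = \frac{2 w}{2 w} = 2 w \frac{1}{2 w} = 1$)
$U = - \frac{1}{6}$ ($U = \frac{36 - 29}{\left(2 - 14\right) \left(1 + 5\right) + 30} = \frac{7}{\left(-12\right) 6 + 30} = \frac{7}{-72 + 30} = \frac{7}{-42} = 7 \left(- \frac{1}{42}\right) = - \frac{1}{6} \approx -0.16667$)
$s{\left(y \right)} = - \frac{1}{6}$
$s{\left(J{\left(1 \right)} \right)} - 3497 = - \frac{1}{6} - 3497 = - \frac{20983}{6}$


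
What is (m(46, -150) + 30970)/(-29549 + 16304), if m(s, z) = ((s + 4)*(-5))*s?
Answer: -1298/883 ≈ -1.4700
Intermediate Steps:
m(s, z) = s*(-20 - 5*s) (m(s, z) = ((4 + s)*(-5))*s = (-20 - 5*s)*s = s*(-20 - 5*s))
(m(46, -150) + 30970)/(-29549 + 16304) = (-5*46*(4 + 46) + 30970)/(-29549 + 16304) = (-5*46*50 + 30970)/(-13245) = (-11500 + 30970)*(-1/13245) = 19470*(-1/13245) = -1298/883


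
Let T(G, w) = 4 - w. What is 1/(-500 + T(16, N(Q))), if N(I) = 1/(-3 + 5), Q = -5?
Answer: -2/993 ≈ -0.0020141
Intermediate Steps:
N(I) = ½ (N(I) = 1/2 = ½)
1/(-500 + T(16, N(Q))) = 1/(-500 + (4 - 1*½)) = 1/(-500 + (4 - ½)) = 1/(-500 + 7/2) = 1/(-993/2) = -2/993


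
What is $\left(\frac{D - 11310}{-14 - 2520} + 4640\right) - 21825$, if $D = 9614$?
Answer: $- \frac{21772547}{1267} \approx -17184.0$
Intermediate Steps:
$\left(\frac{D - 11310}{-14 - 2520} + 4640\right) - 21825 = \left(\frac{9614 - 11310}{-14 - 2520} + 4640\right) - 21825 = \left(- \frac{1696}{-2534} + 4640\right) - 21825 = \left(\left(-1696\right) \left(- \frac{1}{2534}\right) + 4640\right) - 21825 = \left(\frac{848}{1267} + 4640\right) - 21825 = \frac{5879728}{1267} - 21825 = - \frac{21772547}{1267}$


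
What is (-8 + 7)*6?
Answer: -6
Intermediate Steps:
(-8 + 7)*6 = -1*6 = -6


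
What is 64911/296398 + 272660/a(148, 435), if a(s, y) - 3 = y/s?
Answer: 11960807101409/260533842 ≈ 45909.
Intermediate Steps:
a(s, y) = 3 + y/s
64911/296398 + 272660/a(148, 435) = 64911/296398 + 272660/(3 + 435/148) = 64911/296398 + 272660/(879/148) = 64911/296398 + 272660*(148/879) = 64911/296398 + 40353680/879 = 11960807101409/260533842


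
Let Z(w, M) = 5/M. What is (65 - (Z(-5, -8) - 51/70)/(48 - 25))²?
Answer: 175543402441/41473600 ≈ 4232.7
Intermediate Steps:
(65 - (Z(-5, -8) - 51/70)/(48 - 25))² = (65 - (5/(-8) - 51/70)/(48 - 25))² = (65 - (5*(-⅛) - 51*1/70)/23)² = (65 - (-5/8 - 51/70)/23)² = (65 - (-379)/(280*23))² = (65 - 1*(-379/6440))² = (65 + 379/6440)² = (418979/6440)² = 175543402441/41473600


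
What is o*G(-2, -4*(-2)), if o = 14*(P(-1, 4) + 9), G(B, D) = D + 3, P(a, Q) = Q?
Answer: 2002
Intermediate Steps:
G(B, D) = 3 + D
o = 182 (o = 14*(4 + 9) = 14*13 = 182)
o*G(-2, -4*(-2)) = 182*(3 - 4*(-2)) = 182*(3 + 8) = 182*11 = 2002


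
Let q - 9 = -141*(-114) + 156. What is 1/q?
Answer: 1/16239 ≈ 6.1580e-5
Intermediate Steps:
q = 16239 (q = 9 + (-141*(-114) + 156) = 9 + (16074 + 156) = 9 + 16230 = 16239)
1/q = 1/16239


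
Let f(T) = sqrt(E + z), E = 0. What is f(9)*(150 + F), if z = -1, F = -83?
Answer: 67*I ≈ 67.0*I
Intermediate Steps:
f(T) = I (f(T) = sqrt(0 - 1) = sqrt(-1) = I)
f(9)*(150 + F) = I*(150 - 83) = I*67 = 67*I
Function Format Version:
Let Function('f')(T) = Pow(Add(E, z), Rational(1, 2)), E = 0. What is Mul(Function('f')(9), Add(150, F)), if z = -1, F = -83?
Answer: Mul(67, I) ≈ Mul(67.000, I)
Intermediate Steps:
Function('f')(T) = I (Function('f')(T) = Pow(Add(0, -1), Rational(1, 2)) = Pow(-1, Rational(1, 2)) = I)
Mul(Function('f')(9), Add(150, F)) = Mul(I, Add(150, -83)) = Mul(I, 67) = Mul(67, I)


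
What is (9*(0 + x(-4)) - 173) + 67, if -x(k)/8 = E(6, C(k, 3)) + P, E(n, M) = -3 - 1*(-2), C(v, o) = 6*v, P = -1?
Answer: 38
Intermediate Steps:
E(n, M) = -1 (E(n, M) = -3 + 2 = -1)
x(k) = 16 (x(k) = -8*(-1 - 1) = -8*(-2) = 16)
(9*(0 + x(-4)) - 173) + 67 = (9*(0 + 16) - 173) + 67 = (9*16 - 173) + 67 = (144 - 173) + 67 = -29 + 67 = 38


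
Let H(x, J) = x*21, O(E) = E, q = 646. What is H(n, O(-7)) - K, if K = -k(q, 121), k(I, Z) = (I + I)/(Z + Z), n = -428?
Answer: -1086902/121 ≈ -8982.7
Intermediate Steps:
H(x, J) = 21*x
k(I, Z) = I/Z (k(I, Z) = (2*I)/((2*Z)) = (2*I)*(1/(2*Z)) = I/Z)
K = -646/121 ≈ -5.3388
H(n, O(-7)) - K = 21*(-428) - 1*(-646/121) = -8988 + 646/121 = -1086902/121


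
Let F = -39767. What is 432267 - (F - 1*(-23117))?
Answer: 448917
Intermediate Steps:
432267 - (F - 1*(-23117)) = 432267 - (-39767 - 1*(-23117)) = 432267 - (-39767 + 23117) = 432267 - 1*(-16650) = 432267 + 16650 = 448917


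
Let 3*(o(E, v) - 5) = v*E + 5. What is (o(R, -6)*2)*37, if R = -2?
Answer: 2368/3 ≈ 789.33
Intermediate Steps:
o(E, v) = 20/3 + E*v/3 (o(E, v) = 5 + (v*E + 5)/3 = 5 + (E*v + 5)/3 = 5 + (5 + E*v)/3 = 5 + (5/3 + E*v/3) = 20/3 + E*v/3)
(o(R, -6)*2)*37 = ((20/3 + (1/3)*(-2)*(-6))*2)*37 = ((20/3 + 4)*2)*37 = ((32/3)*2)*37 = (64/3)*37 = 2368/3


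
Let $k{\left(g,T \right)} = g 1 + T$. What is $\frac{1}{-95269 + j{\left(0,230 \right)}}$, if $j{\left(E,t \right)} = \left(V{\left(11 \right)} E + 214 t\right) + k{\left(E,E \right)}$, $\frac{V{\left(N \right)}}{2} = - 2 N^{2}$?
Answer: $- \frac{1}{46049} \approx -2.1716 \cdot 10^{-5}$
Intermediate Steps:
$V{\left(N \right)} = - 4 N^{2}$ ($V{\left(N \right)} = 2 \left(- 2 N^{2}\right) = - 4 N^{2}$)
$k{\left(g,T \right)} = T + g$ ($k{\left(g,T \right)} = g + T = T + g$)
$j{\left(E,t \right)} = - 482 E + 214 t$ ($j{\left(E,t \right)} = \left(- 4 \cdot 11^{2} E + 214 t\right) + \left(E + E\right) = \left(\left(-4\right) 121 E + 214 t\right) + 2 E = \left(- 484 E + 214 t\right) + 2 E = - 482 E + 214 t$)
$\frac{1}{-95269 + j{\left(0,230 \right)}} = \frac{1}{-95269 + \left(\left(-482\right) 0 + 214 \cdot 230\right)} = \frac{1}{-95269 + \left(0 + 49220\right)} = \frac{1}{-95269 + 49220} = \frac{1}{-46049} = - \frac{1}{46049}$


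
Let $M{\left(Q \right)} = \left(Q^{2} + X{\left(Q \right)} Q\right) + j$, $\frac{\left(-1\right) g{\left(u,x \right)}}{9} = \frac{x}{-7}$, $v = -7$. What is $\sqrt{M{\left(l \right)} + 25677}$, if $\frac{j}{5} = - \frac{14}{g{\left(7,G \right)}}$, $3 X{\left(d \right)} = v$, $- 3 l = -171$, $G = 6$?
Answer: $\frac{\sqrt{2331498}}{9} \approx 169.66$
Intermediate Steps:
$l = 57$ ($l = \left(- \frac{1}{3}\right) \left(-171\right) = 57$)
$X{\left(d \right)} = - \frac{7}{3}$ ($X{\left(d \right)} = \frac{1}{3} \left(-7\right) = - \frac{7}{3}$)
$g{\left(u,x \right)} = \frac{9 x}{7}$ ($g{\left(u,x \right)} = - 9 \frac{x}{-7} = - 9 x \left(- \frac{1}{7}\right) = - 9 \left(- \frac{x}{7}\right) = \frac{9 x}{7}$)
$j = - \frac{245}{27}$ ($j = 5 \left(- \frac{14}{\frac{9}{7} \cdot 6}\right) = 5 \left(- \frac{14}{\frac{54}{7}}\right) = 5 \left(\left(-14\right) \frac{7}{54}\right) = 5 \left(- \frac{49}{27}\right) = - \frac{245}{27} \approx -9.0741$)
$M{\left(Q \right)} = - \frac{245}{27} + Q^{2} - \frac{7 Q}{3}$ ($M{\left(Q \right)} = \left(Q^{2} - \frac{7 Q}{3}\right) - \frac{245}{27} = - \frac{245}{27} + Q^{2} - \frac{7 Q}{3}$)
$\sqrt{M{\left(l \right)} + 25677} = \sqrt{\left(- \frac{245}{27} + 57^{2} - 133\right) + 25677} = \sqrt{\left(- \frac{245}{27} + 3249 - 133\right) + 25677} = \sqrt{\frac{83887}{27} + 25677} = \sqrt{\frac{777166}{27}} = \frac{\sqrt{2331498}}{9}$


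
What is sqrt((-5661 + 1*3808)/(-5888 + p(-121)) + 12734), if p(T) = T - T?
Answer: sqrt(1724531835)/368 ≈ 112.85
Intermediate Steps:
p(T) = 0
sqrt((-5661 + 1*3808)/(-5888 + p(-121)) + 12734) = sqrt((-5661 + 1*3808)/(-5888 + 0) + 12734) = sqrt((-5661 + 3808)/(-5888) + 12734) = sqrt(-1853*(-1/5888) + 12734) = sqrt(1853/5888 + 12734) = sqrt(74979645/5888) = sqrt(1724531835)/368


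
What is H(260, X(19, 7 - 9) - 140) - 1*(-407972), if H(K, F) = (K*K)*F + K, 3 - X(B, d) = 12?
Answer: -9664168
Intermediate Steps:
X(B, d) = -9 (X(B, d) = 3 - 1*12 = 3 - 12 = -9)
H(K, F) = K + F*K**2 (H(K, F) = K**2*F + K = F*K**2 + K = K + F*K**2)
H(260, X(19, 7 - 9) - 140) - 1*(-407972) = 260*(1 + (-9 - 140)*260) - 1*(-407972) = 260*(1 - 149*260) + 407972 = 260*(1 - 38740) + 407972 = 260*(-38739) + 407972 = -10072140 + 407972 = -9664168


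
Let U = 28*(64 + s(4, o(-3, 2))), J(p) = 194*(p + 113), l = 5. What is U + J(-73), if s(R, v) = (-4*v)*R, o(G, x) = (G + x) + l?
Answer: 7760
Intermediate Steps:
o(G, x) = 5 + G + x (o(G, x) = (G + x) + 5 = 5 + G + x)
J(p) = 21922 + 194*p (J(p) = 194*(113 + p) = 21922 + 194*p)
s(R, v) = -4*R*v
U = 0 (U = 28*(64 - 4*4*(5 - 3 + 2)) = 28*(64 - 4*4*4) = 28*(64 - 64) = 28*0 = 0)
U + J(-73) = 0 + (21922 + 194*(-73)) = 0 + (21922 - 14162) = 0 + 7760 = 7760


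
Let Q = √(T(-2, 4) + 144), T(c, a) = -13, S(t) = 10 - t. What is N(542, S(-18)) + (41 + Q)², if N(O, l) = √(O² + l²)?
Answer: (41 + √131)² + 2*√73637 ≈ 3293.3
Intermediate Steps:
Q = √131 (Q = √(-13 + 144) = √131 ≈ 11.446)
N(542, S(-18)) + (41 + Q)² = √(542² + (10 - 1*(-18))²) + (41 + √131)² = √(293764 + (10 + 18)²) + (41 + √131)² = √(293764 + 28²) + (41 + √131)² = √(293764 + 784) + (41 + √131)² = √294548 + (41 + √131)² = 2*√73637 + (41 + √131)² = (41 + √131)² + 2*√73637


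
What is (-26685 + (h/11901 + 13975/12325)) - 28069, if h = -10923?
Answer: -107083672634/1955731 ≈ -54754.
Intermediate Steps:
(-26685 + (h/11901 + 13975/12325)) - 28069 = (-26685 + (-10923/11901 + 13975/12325)) - 28069 = (-26685 + (-10923*1/11901 + 13975*(1/12325))) - 28069 = (-26685 + (-3641/3967 + 559/493)) - 28069 = (-26685 + 422540/1955731) - 28069 = -52188259195/1955731 - 28069 = -107083672634/1955731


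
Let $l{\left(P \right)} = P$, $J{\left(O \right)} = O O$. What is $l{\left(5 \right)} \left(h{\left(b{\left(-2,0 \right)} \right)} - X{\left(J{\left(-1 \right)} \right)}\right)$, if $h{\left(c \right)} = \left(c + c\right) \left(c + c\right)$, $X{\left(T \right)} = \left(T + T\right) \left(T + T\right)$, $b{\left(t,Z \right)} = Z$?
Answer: $-20$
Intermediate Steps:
$J{\left(O \right)} = O^{2}$
$X{\left(T \right)} = 4 T^{2}$ ($X{\left(T \right)} = 2 T 2 T = 4 T^{2}$)
$h{\left(c \right)} = 4 c^{2}$ ($h{\left(c \right)} = 2 c 2 c = 4 c^{2}$)
$l{\left(5 \right)} \left(h{\left(b{\left(-2,0 \right)} \right)} - X{\left(J{\left(-1 \right)} \right)}\right) = 5 \left(4 \cdot 0^{2} - 4 \left(\left(-1\right)^{2}\right)^{2}\right) = 5 \left(4 \cdot 0 - 4 \cdot 1^{2}\right) = 5 \left(0 - 4 \cdot 1\right) = 5 \left(0 - 4\right) = 5 \left(-4\right) = -20$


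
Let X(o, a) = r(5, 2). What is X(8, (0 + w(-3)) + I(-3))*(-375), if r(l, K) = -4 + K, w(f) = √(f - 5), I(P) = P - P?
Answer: 750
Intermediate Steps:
I(P) = 0
w(f) = √(-5 + f)
X(o, a) = -2 (X(o, a) = -4 + 2 = -2)
X(8, (0 + w(-3)) + I(-3))*(-375) = -2*(-375) = 750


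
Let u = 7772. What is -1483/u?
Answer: -1483/7772 ≈ -0.19081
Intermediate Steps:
-1483/u = -1483/7772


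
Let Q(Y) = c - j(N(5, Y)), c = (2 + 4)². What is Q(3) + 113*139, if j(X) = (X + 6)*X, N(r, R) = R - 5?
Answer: 15751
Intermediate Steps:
N(r, R) = -5 + R
j(X) = X*(6 + X) (j(X) = (6 + X)*X = X*(6 + X))
c = 36 (c = 6² = 36)
Q(Y) = 36 - (1 + Y)*(-5 + Y) (Q(Y) = 36 - (-5 + Y)*(6 + (-5 + Y)) = 36 - (-5 + Y)*(1 + Y) = 36 - (1 + Y)*(-5 + Y))
Q(3) + 113*139 = (36 - (1 + 3)*(-5 + 3)) + 113*139 = (36 - 1*4*(-2)) + 15707 = (36 + 8) + 15707 = 44 + 15707 = 15751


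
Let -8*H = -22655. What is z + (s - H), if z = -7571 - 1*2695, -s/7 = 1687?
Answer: -199255/8 ≈ -24907.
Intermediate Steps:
H = 22655/8 (H = -⅛*(-22655) = 22655/8 ≈ 2831.9)
s = -11809 (s = -7*1687 = -11809)
z = -10266 (z = -7571 - 2695 = -10266)
z + (s - H) = -10266 + (-11809 - 1*22655/8) = -10266 + (-11809 - 22655/8) = -10266 - 117127/8 = -199255/8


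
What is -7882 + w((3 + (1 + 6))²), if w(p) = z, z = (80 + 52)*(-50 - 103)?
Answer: -28078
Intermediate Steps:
z = -20196 (z = 132*(-153) = -20196)
w(p) = -20196
-7882 + w((3 + (1 + 6))²) = -7882 - 20196 = -28078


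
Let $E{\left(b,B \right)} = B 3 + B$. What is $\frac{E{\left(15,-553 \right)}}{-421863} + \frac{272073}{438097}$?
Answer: $\frac{115746602563}{184816914711} \approx 0.62628$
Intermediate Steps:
$E{\left(b,B \right)} = 4 B$ ($E{\left(b,B \right)} = 3 B + B = 4 B$)
$\frac{E{\left(15,-553 \right)}}{-421863} + \frac{272073}{438097} = \frac{4 \left(-553\right)}{-421863} + \frac{272073}{438097} = \left(-2212\right) \left(- \frac{1}{421863}\right) + 272073 \cdot \frac{1}{438097} = \frac{2212}{421863} + \frac{272073}{438097} = \frac{115746602563}{184816914711}$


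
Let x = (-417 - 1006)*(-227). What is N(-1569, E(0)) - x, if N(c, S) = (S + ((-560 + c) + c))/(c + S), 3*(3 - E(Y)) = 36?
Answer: -509723431/1578 ≈ -3.2302e+5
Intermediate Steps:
E(Y) = -9 (E(Y) = 3 - 1/3*36 = 3 - 12 = -9)
x = 323021 (x = -1423*(-227) = 323021)
N(c, S) = (-560 + S + 2*c)/(S + c) (N(c, S) = (S + (-560 + 2*c))/(S + c) = (-560 + S + 2*c)/(S + c))
N(-1569, E(0)) - x = (-560 - 9 + 2*(-1569))/(-9 - 1569) - 1*323021 = (-560 - 9 - 3138)/(-1578) - 323021 = -1/1578*(-3707) - 323021 = 3707/1578 - 323021 = -509723431/1578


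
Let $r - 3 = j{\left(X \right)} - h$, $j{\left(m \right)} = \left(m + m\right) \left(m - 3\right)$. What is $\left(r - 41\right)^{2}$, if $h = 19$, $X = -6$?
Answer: $2601$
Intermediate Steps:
$j{\left(m \right)} = 2 m \left(-3 + m\right)$
$r = 92$ ($r = 3 - \left(19 + 12 \left(-3 - 6\right)\right) = 3 - \left(19 + 12 \left(-9\right)\right) = 3 + \left(108 - 19\right) = 3 + 89 = 92$)
$\left(r - 41\right)^{2} = \left(92 - 41\right)^{2} = 51^{2} = 2601$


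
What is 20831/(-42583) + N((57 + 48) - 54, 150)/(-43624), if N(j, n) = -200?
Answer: -112526868/232205099 ≈ -0.48460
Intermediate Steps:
20831/(-42583) + N((57 + 48) - 54, 150)/(-43624) = 20831/(-42583) - 200/(-43624) = 20831*(-1/42583) - 200*(-1/43624) = -20831/42583 + 25/5453 = -112526868/232205099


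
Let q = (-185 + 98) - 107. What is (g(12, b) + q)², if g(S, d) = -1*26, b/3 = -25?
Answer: 48400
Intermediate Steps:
b = -75 (b = 3*(-25) = -75)
g(S, d) = -26
q = -194 (q = -87 - 107 = -194)
(g(12, b) + q)² = (-26 - 194)² = (-220)² = 48400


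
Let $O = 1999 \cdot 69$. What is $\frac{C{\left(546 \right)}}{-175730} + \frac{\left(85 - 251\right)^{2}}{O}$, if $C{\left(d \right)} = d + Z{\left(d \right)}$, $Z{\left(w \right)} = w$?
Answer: $\frac{2345897614}{12119307315} \approx 0.19357$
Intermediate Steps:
$C{\left(d \right)} = 2 d$ ($C{\left(d \right)} = d + d = 2 d$)
$O = 137931$
$\frac{C{\left(546 \right)}}{-175730} + \frac{\left(85 - 251\right)^{2}}{O} = \frac{2 \cdot 546}{-175730} + \frac{\left(85 - 251\right)^{2}}{137931} = 1092 \left(- \frac{1}{175730}\right) + \left(-166\right)^{2} \cdot \frac{1}{137931} = - \frac{546}{87865} + 27556 \cdot \frac{1}{137931} = - \frac{546}{87865} + \frac{27556}{137931} = \frac{2345897614}{12119307315}$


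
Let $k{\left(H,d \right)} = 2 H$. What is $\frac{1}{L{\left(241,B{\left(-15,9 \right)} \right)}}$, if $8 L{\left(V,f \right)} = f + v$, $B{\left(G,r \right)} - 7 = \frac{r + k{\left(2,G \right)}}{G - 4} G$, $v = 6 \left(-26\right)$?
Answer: $- \frac{38}{659} \approx -0.057663$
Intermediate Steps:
$v = -156$
$B{\left(G,r \right)} = 7 + \frac{G \left(4 + r\right)}{-4 + G}$ ($B{\left(G,r \right)} = 7 + \frac{r + 2 \cdot 2}{G - 4} G = 7 + \frac{r + 4}{-4 + G} G = 7 + \frac{4 + r}{-4 + G} G = 7 + \frac{G \left(4 + r\right)}{-4 + G}$)
$L{\left(V,f \right)} = - \frac{39}{2} + \frac{f}{8}$ ($L{\left(V,f \right)} = \frac{f - 156}{8} = \frac{-156 + f}{8} = - \frac{39}{2} + \frac{f}{8}$)
$\frac{1}{L{\left(241,B{\left(-15,9 \right)} \right)}} = \frac{1}{- \frac{39}{2} + \frac{\frac{1}{-4 - 15} \left(-28 + 11 \left(-15\right) - 135\right)}{8}} = \frac{1}{- \frac{39}{2} + \frac{\frac{1}{-19} \left(-28 - 165 - 135\right)}{8}} = \frac{1}{- \frac{39}{2} + \frac{\left(- \frac{1}{19}\right) \left(-328\right)}{8}} = \frac{1}{- \frac{39}{2} + \frac{1}{8} \cdot \frac{328}{19}} = \frac{1}{- \frac{39}{2} + \frac{41}{19}} = \frac{1}{- \frac{659}{38}} = - \frac{38}{659}$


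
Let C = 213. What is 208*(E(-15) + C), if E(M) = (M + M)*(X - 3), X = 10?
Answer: 624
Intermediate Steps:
E(M) = 14*M (E(M) = (M + M)*(10 - 3) = (2*M)*7 = 14*M)
208*(E(-15) + C) = 208*(14*(-15) + 213) = 208*(-210 + 213) = 208*3 = 624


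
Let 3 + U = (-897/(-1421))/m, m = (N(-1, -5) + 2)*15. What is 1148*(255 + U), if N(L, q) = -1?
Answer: 293684476/1015 ≈ 2.8934e+5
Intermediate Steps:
m = 15 (m = (-1 + 2)*15 = 1*15 = 15)
U = -21016/7105 (U = -3 - 897/(-1421)/15 = -3 - 897*(-1/1421)*(1/15) = -3 + (897/1421)*(1/15) = -3 + 299/7105 = -21016/7105 ≈ -2.9579)
1148*(255 + U) = 1148*(255 - 21016/7105) = 1148*(1790759/7105) = 293684476/1015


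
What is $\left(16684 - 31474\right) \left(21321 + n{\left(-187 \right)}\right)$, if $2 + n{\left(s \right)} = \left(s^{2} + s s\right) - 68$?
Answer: $-1348685310$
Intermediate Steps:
$n{\left(s \right)} = -70 + 2 s^{2}$ ($n{\left(s \right)} = -2 - \left(68 - s^{2} - s s\right) = -2 + \left(\left(s^{2} + s^{2}\right) - 68\right) = -2 + \left(2 s^{2} - 68\right) = -2 + \left(-68 + 2 s^{2}\right) = -70 + 2 s^{2}$)
$\left(16684 - 31474\right) \left(21321 + n{\left(-187 \right)}\right) = \left(16684 - 31474\right) \left(21321 - \left(70 - 2 \left(-187\right)^{2}\right)\right) = - 14790 \left(21321 + \left(-70 + 2 \cdot 34969\right)\right) = - 14790 \left(21321 + \left(-70 + 69938\right)\right) = - 14790 \left(21321 + 69868\right) = \left(-14790\right) 91189 = -1348685310$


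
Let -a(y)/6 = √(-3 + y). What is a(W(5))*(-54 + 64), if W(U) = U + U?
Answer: -60*√7 ≈ -158.75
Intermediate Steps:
W(U) = 2*U
a(y) = -6*√(-3 + y)
a(W(5))*(-54 + 64) = (-6*√(-3 + 2*5))*(-54 + 64) = -6*√(-3 + 10)*10 = -6*√7*10 = -60*√7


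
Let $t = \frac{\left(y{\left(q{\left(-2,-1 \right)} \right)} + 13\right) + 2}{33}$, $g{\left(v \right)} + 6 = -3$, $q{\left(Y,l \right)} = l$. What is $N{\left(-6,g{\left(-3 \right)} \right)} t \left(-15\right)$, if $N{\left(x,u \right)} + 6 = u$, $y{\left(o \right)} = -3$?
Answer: $\frac{900}{11} \approx 81.818$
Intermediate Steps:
$g{\left(v \right)} = -9$ ($g{\left(v \right)} = -6 - 3 = -9$)
$N{\left(x,u \right)} = -6 + u$
$t = \frac{4}{11}$ ($t = \frac{\left(-3 + 13\right) + 2}{33} = \left(10 + 2\right) \frac{1}{33} = 12 \cdot \frac{1}{33} = \frac{4}{11} \approx 0.36364$)
$N{\left(-6,g{\left(-3 \right)} \right)} t \left(-15\right) = \left(-6 - 9\right) \frac{4}{11} \left(-15\right) = \left(-15\right) \frac{4}{11} \left(-15\right) = \left(- \frac{60}{11}\right) \left(-15\right) = \frac{900}{11}$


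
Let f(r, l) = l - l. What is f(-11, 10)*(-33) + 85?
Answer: 85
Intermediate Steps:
f(r, l) = 0
f(-11, 10)*(-33) + 85 = 0*(-33) + 85 = 0 + 85 = 85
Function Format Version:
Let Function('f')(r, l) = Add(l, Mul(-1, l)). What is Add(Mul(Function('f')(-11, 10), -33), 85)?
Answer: 85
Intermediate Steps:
Function('f')(r, l) = 0
Add(Mul(Function('f')(-11, 10), -33), 85) = Add(Mul(0, -33), 85) = Add(0, 85) = 85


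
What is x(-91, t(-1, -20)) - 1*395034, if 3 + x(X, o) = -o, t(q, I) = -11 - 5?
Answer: -395021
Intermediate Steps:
t(q, I) = -16
x(X, o) = -3 - o
x(-91, t(-1, -20)) - 1*395034 = (-3 - 1*(-16)) - 1*395034 = (-3 + 16) - 395034 = 13 - 395034 = -395021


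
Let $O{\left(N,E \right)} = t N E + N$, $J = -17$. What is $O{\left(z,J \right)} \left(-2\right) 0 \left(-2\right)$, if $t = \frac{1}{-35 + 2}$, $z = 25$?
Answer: $0$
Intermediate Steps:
$t = - \frac{1}{33}$ ($t = \frac{1}{-33} = - \frac{1}{33} \approx -0.030303$)
$O{\left(N,E \right)} = N - \frac{E N}{33}$ ($O{\left(N,E \right)} = - \frac{N}{33} E + N = - \frac{E N}{33} + N = N - \frac{E N}{33}$)
$O{\left(z,J \right)} \left(-2\right) 0 \left(-2\right) = \frac{1}{33} \cdot 25 \left(33 - -17\right) \left(-2\right) 0 \left(-2\right) = \frac{1}{33} \cdot 25 \left(33 + 17\right) 0 \left(-2\right) = \frac{1}{33} \cdot 25 \cdot 50 \cdot 0 = \frac{1250}{33} \cdot 0 = 0$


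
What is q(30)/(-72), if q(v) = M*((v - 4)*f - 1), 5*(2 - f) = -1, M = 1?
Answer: -281/360 ≈ -0.78056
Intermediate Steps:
f = 11/5 (f = 2 - ⅕*(-1) = 2 + ⅕ = 11/5 ≈ 2.2000)
q(v) = -49/5 + 11*v/5 (q(v) = 1*((v - 4)*(11/5) - 1) = 1*((-4 + v)*(11/5) - 1) = 1*((-44/5 + 11*v/5) - 1) = 1*(-49/5 + 11*v/5) = -49/5 + 11*v/5)
q(30)/(-72) = (-49/5 + (11/5)*30)/(-72) = -(-49/5 + 66)/72 = -1/72*281/5 = -281/360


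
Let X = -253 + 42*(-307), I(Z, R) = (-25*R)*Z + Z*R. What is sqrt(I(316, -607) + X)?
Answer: sqrt(4590341) ≈ 2142.5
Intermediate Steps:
I(Z, R) = -24*R*Z (I(Z, R) = -25*R*Z + R*Z = -24*R*Z)
X = -13147 (X = -253 - 12894 = -13147)
sqrt(I(316, -607) + X) = sqrt(-24*(-607)*316 - 13147) = sqrt(4603488 - 13147) = sqrt(4590341)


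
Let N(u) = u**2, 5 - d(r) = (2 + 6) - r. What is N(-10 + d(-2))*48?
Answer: 10800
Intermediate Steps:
d(r) = -3 + r (d(r) = 5 - ((2 + 6) - r) = 5 - (8 - r) = 5 + (-8 + r) = -3 + r)
N(-10 + d(-2))*48 = (-10 + (-3 - 2))**2*48 = (-10 - 5)**2*48 = (-15)**2*48 = 225*48 = 10800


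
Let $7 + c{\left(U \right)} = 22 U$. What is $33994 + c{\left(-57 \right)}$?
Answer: $32733$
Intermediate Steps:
$c{\left(U \right)} = -7 + 22 U$
$33994 + c{\left(-57 \right)} = 33994 + \left(-7 + 22 \left(-57\right)\right) = 33994 - 1261 = 32733$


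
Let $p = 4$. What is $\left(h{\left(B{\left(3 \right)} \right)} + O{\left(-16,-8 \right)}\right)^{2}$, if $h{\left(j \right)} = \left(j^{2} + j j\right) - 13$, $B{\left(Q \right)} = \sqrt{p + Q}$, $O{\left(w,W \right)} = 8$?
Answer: $81$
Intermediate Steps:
$B{\left(Q \right)} = \sqrt{4 + Q}$
$h{\left(j \right)} = -13 + 2 j^{2}$ ($h{\left(j \right)} = \left(j^{2} + j^{2}\right) - 13 = 2 j^{2} - 13 = -13 + 2 j^{2}$)
$\left(h{\left(B{\left(3 \right)} \right)} + O{\left(-16,-8 \right)}\right)^{2} = \left(\left(-13 + 2 \left(\sqrt{4 + 3}\right)^{2}\right) + 8\right)^{2} = \left(\left(-13 + 2 \left(\sqrt{7}\right)^{2}\right) + 8\right)^{2} = \left(\left(-13 + 2 \cdot 7\right) + 8\right)^{2} = \left(\left(-13 + 14\right) + 8\right)^{2} = \left(1 + 8\right)^{2} = 9^{2} = 81$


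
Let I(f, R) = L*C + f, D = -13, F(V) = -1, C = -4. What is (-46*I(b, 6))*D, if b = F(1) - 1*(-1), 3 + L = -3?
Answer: 14352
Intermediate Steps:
L = -6 (L = -3 - 3 = -6)
b = 0 (b = -1 - 1*(-1) = -1 + 1 = 0)
I(f, R) = 24 + f (I(f, R) = -6*(-4) + f = 24 + f)
(-46*I(b, 6))*D = -46*(24 + 0)*(-13) = -46*24*(-13) = -1104*(-13) = 14352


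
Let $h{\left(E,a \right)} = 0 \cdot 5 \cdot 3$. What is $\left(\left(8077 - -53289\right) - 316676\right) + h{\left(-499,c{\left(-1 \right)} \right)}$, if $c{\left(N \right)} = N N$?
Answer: $-255310$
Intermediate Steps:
$c{\left(N \right)} = N^{2}$
$h{\left(E,a \right)} = 0$ ($h{\left(E,a \right)} = 0 \cdot 3 = 0$)
$\left(\left(8077 - -53289\right) - 316676\right) + h{\left(-499,c{\left(-1 \right)} \right)} = \left(\left(8077 - -53289\right) - 316676\right) + 0 = \left(\left(8077 + 53289\right) - 316676\right) + 0 = \left(61366 - 316676\right) + 0 = -255310 + 0 = -255310$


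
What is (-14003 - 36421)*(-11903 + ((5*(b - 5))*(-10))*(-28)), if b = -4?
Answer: 1235539272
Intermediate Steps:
(-14003 - 36421)*(-11903 + ((5*(b - 5))*(-10))*(-28)) = (-14003 - 36421)*(-11903 + ((5*(-4 - 5))*(-10))*(-28)) = -50424*(-11903 + ((5*(-9))*(-10))*(-28)) = -50424*(-11903 - 45*(-10)*(-28)) = -50424*(-11903 + 450*(-28)) = -50424*(-11903 - 12600) = -50424*(-24503) = 1235539272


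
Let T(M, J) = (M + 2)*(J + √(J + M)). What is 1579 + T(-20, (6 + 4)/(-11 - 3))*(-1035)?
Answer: -82097/7 + 18630*I*√1015/7 ≈ -11728.0 + 84791.0*I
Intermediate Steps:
T(M, J) = (2 + M)*(J + √(J + M))
1579 + T(-20, (6 + 4)/(-11 - 3))*(-1035) = 1579 + (2*((6 + 4)/(-11 - 3)) + 2*√((6 + 4)/(-11 - 3) - 20) + ((6 + 4)/(-11 - 3))*(-20) - 20*√((6 + 4)/(-11 - 3) - 20))*(-1035) = 1579 + (2*(10/(-14)) + 2*√(10/(-14) - 20) + (10/(-14))*(-20) - 20*√(10/(-14) - 20))*(-1035) = 1579 + (2*(10*(-1/14)) + 2*√(10*(-1/14) - 20) + (10*(-1/14))*(-20) - 20*√(10*(-1/14) - 20))*(-1035) = 1579 + (2*(-5/7) + 2*√(-5/7 - 20) - 5/7*(-20) - 20*√(-5/7 - 20))*(-1035) = 1579 + (-10/7 + 2*√(-145/7) + 100/7 - 20*I*√1015/7)*(-1035) = 1579 + (-10/7 + 2*(I*√1015/7) + 100/7 - 20*I*√1015/7)*(-1035) = 1579 + (-10/7 + 2*I*√1015/7 + 100/7 - 20*I*√1015/7)*(-1035) = 1579 + (90/7 - 18*I*√1015/7)*(-1035) = 1579 + (-93150/7 + 18630*I*√1015/7) = -82097/7 + 18630*I*√1015/7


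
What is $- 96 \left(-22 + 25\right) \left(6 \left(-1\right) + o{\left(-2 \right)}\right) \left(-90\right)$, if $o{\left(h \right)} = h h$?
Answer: $-51840$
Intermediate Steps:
$o{\left(h \right)} = h^{2}$
$- 96 \left(-22 + 25\right) \left(6 \left(-1\right) + o{\left(-2 \right)}\right) \left(-90\right) = - 96 \left(-22 + 25\right) \left(6 \left(-1\right) + \left(-2\right)^{2}\right) \left(-90\right) = - 96 \cdot 3 \left(-6 + 4\right) \left(-90\right) = - 96 \cdot 3 \left(-2\right) \left(-90\right) = \left(-96\right) \left(-6\right) \left(-90\right) = 576 \left(-90\right) = -51840$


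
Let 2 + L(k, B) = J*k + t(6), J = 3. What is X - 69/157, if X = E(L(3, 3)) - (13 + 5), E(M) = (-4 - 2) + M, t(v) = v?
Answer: -1796/157 ≈ -11.439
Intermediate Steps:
L(k, B) = 4 + 3*k (L(k, B) = -2 + (3*k + 6) = -2 + (6 + 3*k) = 4 + 3*k)
E(M) = -6 + M
X = -11 (X = (-6 + (4 + 3*3)) - (13 + 5) = (-6 + (4 + 9)) - 1*18 = (-6 + 13) - 18 = 7 - 18 = -11)
X - 69/157 = -11 - 69/157 = -1796/157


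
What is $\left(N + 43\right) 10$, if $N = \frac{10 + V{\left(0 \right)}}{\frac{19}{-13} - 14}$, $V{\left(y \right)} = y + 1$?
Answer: $\frac{85000}{201} \approx 422.89$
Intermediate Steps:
$V{\left(y \right)} = 1 + y$
$N = - \frac{143}{201}$ ($N = \frac{10 + \left(1 + 0\right)}{\frac{19}{-13} - 14} = \frac{10 + 1}{19 \left(- \frac{1}{13}\right) - 14} = \frac{11}{- \frac{19}{13} - 14} = \frac{11}{- \frac{201}{13}} = 11 \left(- \frac{13}{201}\right) = - \frac{143}{201} \approx -0.71144$)
$\left(N + 43\right) 10 = \left(- \frac{143}{201} + 43\right) 10 = \frac{8500}{201} \cdot 10 = \frac{85000}{201}$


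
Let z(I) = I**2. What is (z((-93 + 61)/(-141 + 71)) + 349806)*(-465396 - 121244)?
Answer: -50276527036768/245 ≈ -2.0521e+11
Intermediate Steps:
(z((-93 + 61)/(-141 + 71)) + 349806)*(-465396 - 121244) = (((-93 + 61)/(-141 + 71))**2 + 349806)*(-465396 - 121244) = ((-32/(-70))**2 + 349806)*(-586640) = ((-32*(-1/70))**2 + 349806)*(-586640) = ((16/35)**2 + 349806)*(-586640) = (256/1225 + 349806)*(-586640) = (428512606/1225)*(-586640) = -50276527036768/245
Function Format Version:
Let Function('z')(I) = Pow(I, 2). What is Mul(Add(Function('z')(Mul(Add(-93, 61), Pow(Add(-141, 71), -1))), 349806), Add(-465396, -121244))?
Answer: Rational(-50276527036768, 245) ≈ -2.0521e+11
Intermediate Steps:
Mul(Add(Function('z')(Mul(Add(-93, 61), Pow(Add(-141, 71), -1))), 349806), Add(-465396, -121244)) = Mul(Add(Pow(Mul(Add(-93, 61), Pow(Add(-141, 71), -1)), 2), 349806), Add(-465396, -121244)) = Mul(Add(Pow(Mul(-32, Pow(-70, -1)), 2), 349806), -586640) = Mul(Add(Pow(Mul(-32, Rational(-1, 70)), 2), 349806), -586640) = Mul(Add(Pow(Rational(16, 35), 2), 349806), -586640) = Mul(Add(Rational(256, 1225), 349806), -586640) = Mul(Rational(428512606, 1225), -586640) = Rational(-50276527036768, 245)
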